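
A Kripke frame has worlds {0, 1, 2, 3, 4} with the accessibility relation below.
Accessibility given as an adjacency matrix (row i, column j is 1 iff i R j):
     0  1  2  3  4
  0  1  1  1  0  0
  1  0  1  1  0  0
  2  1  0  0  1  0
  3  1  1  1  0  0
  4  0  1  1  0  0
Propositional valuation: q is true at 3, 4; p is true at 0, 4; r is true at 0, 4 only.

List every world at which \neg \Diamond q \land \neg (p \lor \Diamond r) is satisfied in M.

1

Let φ = \neg \Diamond q \land \neg (p \lor \Diamond r). Evaluate φ at each world:
  0 (successors {0, 1, 2}): φ is false.
  1 (successors {1, 2}): φ is true.
  2 (successors {0, 3}): φ is false.
  3 (successors {0, 1, 2}): φ is false.
  4 (successors {1, 2}): φ is false.
For instance, at 0:
  At 0: \neg \Diamond q is true, \neg (p \lor \Diamond r) is false, so \neg \Diamond q \land \neg (p \lor \Diamond r) is false.
    At 0: \Diamond q is false, so \neg \Diamond q is true.
      At 0: \Diamond q requires q at some successor in {0, 1, 2}.
        At 0: q is false.
        At 1: q is false.
        At 2: q is false.
      So \Diamond q is false at 0.
    At 0: p \lor \Diamond r is true, so \neg (p \lor \Diamond r) is false.
      At 0: p is true, \Diamond r is true, so p \lor \Diamond r is true.
Satisfying worlds: {1}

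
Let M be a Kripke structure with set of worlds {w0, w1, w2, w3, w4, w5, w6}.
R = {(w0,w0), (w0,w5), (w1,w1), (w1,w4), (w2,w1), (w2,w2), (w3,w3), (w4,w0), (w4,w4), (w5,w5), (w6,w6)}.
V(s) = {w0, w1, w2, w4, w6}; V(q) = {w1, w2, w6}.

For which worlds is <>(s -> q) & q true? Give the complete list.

Recall that <>ψ holds at a world iff ψ holds at some accessible world.
Let φ = <>(s -> q) & q. Evaluate φ at each world:
  w0 (successors {w0, w5}): φ is false.
  w1 (successors {w1, w4}): φ is true.
  w2 (successors {w1, w2}): φ is true.
  w3 (successors {w3}): φ is false.
  w4 (successors {w0, w4}): φ is false.
  w5 (successors {w5}): φ is false.
  w6 (successors {w6}): φ is true.
For instance, at w5:
  At w5: <>(s -> q) is true, q is false, so <>(s -> q) & q is false.
    At w5: <>(s -> q) requires s -> q at some successor in {w5}.
      s -> q holds at w5, so <>(s -> q) is true at w5.
Satisfying worlds: {w1, w2, w6}

w1, w2, w6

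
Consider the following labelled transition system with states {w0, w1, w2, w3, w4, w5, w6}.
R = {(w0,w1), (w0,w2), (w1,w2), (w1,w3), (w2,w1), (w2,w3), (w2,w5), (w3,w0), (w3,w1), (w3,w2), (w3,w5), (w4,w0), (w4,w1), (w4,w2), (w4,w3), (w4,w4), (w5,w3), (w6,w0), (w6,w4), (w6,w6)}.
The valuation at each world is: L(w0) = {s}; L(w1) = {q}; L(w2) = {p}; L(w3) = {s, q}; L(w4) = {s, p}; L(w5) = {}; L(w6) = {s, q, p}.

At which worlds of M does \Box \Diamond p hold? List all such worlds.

Let φ = \Box \Diamond p. Evaluate φ at each world:
  w0 (successors {w1, w2}): φ is false.
  w1 (successors {w2, w3}): φ is false.
  w2 (successors {w1, w3, w5}): φ is false.
  w3 (successors {w0, w1, w2, w5}): φ is false.
  w4 (successors {w0, w1, w2, w3, w4}): φ is false.
  w5 (successors {w3}): φ is true.
  w6 (successors {w0, w4, w6}): φ is true.
For instance, at w5:
  At w5: \Box \Diamond p requires \Diamond p at every successor {w3}.
      At w3: \Diamond p requires p at some successor in {w0, w1, w2, w5}.
        p holds at w2, so \Diamond p is true at w3.
  So \Box \Diamond p is true at w5.
Satisfying worlds: {w5, w6}

w5, w6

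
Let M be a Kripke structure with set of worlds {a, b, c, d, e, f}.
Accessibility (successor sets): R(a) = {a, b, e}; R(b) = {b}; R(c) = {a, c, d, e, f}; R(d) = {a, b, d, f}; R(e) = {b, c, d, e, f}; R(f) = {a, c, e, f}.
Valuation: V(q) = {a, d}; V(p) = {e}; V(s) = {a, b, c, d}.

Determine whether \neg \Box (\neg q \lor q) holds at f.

Recall that \Box ψ holds at a world iff ψ holds at every accessible world, and \Diamond ψ holds iff ψ holds at some accessible world.
At f: \Box (\neg q \lor q) is true, so \neg \Box (\neg q \lor q) is false.
  At f: \Box (\neg q \lor q) requires \neg q \lor q at every successor {a, c, e, f}.
    At a: \neg q \lor q is true.
    At c: \neg q \lor q is true.
    At e: \neg q \lor q is true.
    At f: \neg q \lor q is true.
  So \Box (\neg q \lor q) is true at f.

No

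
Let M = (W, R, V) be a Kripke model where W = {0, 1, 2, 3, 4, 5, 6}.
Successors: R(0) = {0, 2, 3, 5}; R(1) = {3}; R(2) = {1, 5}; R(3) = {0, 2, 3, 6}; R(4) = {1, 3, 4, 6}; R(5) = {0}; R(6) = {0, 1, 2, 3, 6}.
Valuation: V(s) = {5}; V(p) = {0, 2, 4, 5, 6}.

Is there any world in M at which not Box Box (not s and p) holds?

Let φ = not Box Box (not s and p). Evaluate φ at each world:
  0 (successors {0, 2, 3, 5}): φ is true.
  1 (successors {3}): φ is true.
  2 (successors {1, 5}): φ is true.
  3 (successors {0, 2, 3, 6}): φ is true.
  4 (successors {1, 3, 4, 6}): φ is true.
  5 (successors {0}): φ is true.
  6 (successors {0, 1, 2, 3, 6}): φ is true.
Detail at 0 (witness):
  At 0: Box Box (not s and p) is false, so not Box Box (not s and p) is true.
    At 0: Box Box (not s and p) requires Box (not s and p) at every successor {0, 2, 3, 5}.
      Box (not s and p) fails at 0, so Box Box (not s and p) is false at 0.

Yes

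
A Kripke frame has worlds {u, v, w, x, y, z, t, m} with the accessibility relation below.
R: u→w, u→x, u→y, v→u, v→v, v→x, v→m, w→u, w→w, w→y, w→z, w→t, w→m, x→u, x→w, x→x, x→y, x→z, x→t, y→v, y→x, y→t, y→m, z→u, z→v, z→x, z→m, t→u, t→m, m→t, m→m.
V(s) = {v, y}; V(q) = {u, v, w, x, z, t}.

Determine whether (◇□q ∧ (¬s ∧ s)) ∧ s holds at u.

No

At u: ◇□q ∧ (¬s ∧ s) is false, s is false, so (◇□q ∧ (¬s ∧ s)) ∧ s is false.
  At u: ◇□q is false, ¬s ∧ s is false, so ◇□q ∧ (¬s ∧ s) is false.
    At u: ◇□q requires □q at some successor in {w, x, y}.
      At w: □q is false.
      At x: □q is false.
      At y: □q is false.
    So ◇□q is false at u.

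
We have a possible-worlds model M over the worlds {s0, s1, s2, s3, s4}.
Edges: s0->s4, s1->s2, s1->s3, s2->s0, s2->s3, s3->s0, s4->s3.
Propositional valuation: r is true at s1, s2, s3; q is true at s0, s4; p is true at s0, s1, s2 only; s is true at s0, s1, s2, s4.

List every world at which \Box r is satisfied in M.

s1, s4

Let φ = \Box r. Evaluate φ at each world:
  s0 (successors {s4}): φ is false.
  s1 (successors {s2, s3}): φ is true.
  s2 (successors {s0, s3}): φ is false.
  s3 (successors {s0}): φ is false.
  s4 (successors {s3}): φ is true.
For instance, at s1:
  At s1: \Box r requires r at every successor {s2, s3}.
    At s2: r is true.
    At s3: r is true.
  So \Box r is true at s1.
Satisfying worlds: {s1, s4}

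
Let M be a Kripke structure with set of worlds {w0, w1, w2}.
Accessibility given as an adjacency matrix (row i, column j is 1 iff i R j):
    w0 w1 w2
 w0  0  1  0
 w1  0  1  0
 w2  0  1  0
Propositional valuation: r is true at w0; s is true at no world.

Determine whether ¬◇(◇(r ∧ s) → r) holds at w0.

At w0: ◇(◇(r ∧ s) → r) is true, so ¬◇(◇(r ∧ s) → r) is false.
  At w0: ◇(◇(r ∧ s) → r) requires ◇(r ∧ s) → r at some successor in {w1}.
    ◇(r ∧ s) → r holds at w1, so ◇(◇(r ∧ s) → r) is true at w0.
      At w1: ◇(r ∧ s) is false, r is false, so ◇(r ∧ s) → r is true.

No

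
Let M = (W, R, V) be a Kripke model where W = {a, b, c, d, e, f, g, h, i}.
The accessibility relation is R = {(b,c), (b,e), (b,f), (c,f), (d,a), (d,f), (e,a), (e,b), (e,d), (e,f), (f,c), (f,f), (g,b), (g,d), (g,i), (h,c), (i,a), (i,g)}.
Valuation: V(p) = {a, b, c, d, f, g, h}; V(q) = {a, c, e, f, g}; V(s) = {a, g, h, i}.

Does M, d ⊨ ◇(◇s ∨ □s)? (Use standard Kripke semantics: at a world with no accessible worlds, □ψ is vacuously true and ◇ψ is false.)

Recall that □ψ holds at a world iff ψ holds at every accessible world, and ◇ψ holds iff ψ holds at some accessible world.
At d: ◇(◇s ∨ □s) requires ◇s ∨ □s at some successor in {a, f}.
  ◇s ∨ □s holds at a, so ◇(◇s ∨ □s) is true at d.
    At a: ◇s is false, □s is true, so ◇s ∨ □s is true.
      At a: no accessible worlds, so ◇s is false.
      At a: no accessible worlds, so □s holds vacuously.

Yes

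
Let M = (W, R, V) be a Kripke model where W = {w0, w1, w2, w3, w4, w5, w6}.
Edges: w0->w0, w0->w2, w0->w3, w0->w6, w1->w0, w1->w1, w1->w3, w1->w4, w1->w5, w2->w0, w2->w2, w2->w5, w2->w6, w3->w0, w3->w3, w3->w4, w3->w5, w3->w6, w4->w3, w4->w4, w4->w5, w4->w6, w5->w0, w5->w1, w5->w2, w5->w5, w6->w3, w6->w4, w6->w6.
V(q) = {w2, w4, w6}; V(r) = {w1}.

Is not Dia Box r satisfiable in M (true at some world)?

Let φ = not Dia Box r. Evaluate φ at each world:
  w0 (successors {w0, w2, w3, w6}): φ is true.
  w1 (successors {w0, w1, w3, w4, w5}): φ is true.
  w2 (successors {w0, w2, w5, w6}): φ is true.
  w3 (successors {w0, w3, w4, w5, w6}): φ is true.
  w4 (successors {w3, w4, w5, w6}): φ is true.
  w5 (successors {w0, w1, w2, w5}): φ is true.
  w6 (successors {w3, w4, w6}): φ is true.
Detail at w0 (witness):
  At w0: Dia Box r is false, so not Dia Box r is true.
    At w0: Dia Box r requires Box r at some successor in {w0, w2, w3, w6}.
      At w0: Box r is false.
      At w2: Box r is false.
      At w3: Box r is false.
      At w6: Box r is false.
    So Dia Box r is false at w0.

Yes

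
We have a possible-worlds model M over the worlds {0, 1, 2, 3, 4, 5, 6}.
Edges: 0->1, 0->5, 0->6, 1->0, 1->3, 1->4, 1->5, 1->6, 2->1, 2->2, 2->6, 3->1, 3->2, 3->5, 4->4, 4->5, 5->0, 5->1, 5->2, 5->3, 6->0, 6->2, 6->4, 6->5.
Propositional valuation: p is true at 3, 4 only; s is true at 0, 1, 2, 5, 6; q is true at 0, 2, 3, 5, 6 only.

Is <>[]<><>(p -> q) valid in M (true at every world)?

Let φ = <>[]<><>(p -> q). Evaluate φ at each world:
  0 (successors {1, 5, 6}): φ is true.
  1 (successors {0, 3, 4, 5, 6}): φ is true.
  2 (successors {1, 2, 6}): φ is true.
  3 (successors {1, 2, 5}): φ is true.
  4 (successors {4, 5}): φ is true.
  5 (successors {0, 1, 2, 3}): φ is true.
  6 (successors {0, 2, 4, 5}): φ is true.
For instance, at 1:
  At 1: <>[]<><>(p -> q) requires []<><>(p -> q) at some successor in {0, 3, 4, 5, 6}.
    []<><>(p -> q) holds at 0, so <>[]<><>(p -> q) is true at 1.
      At 0: []<><>(p -> q) requires <><>(p -> q) at every successor {1, 5, 6}.
        At 1: <><>(p -> q) is true.
        At 5: <><>(p -> q) is true.
        At 6: <><>(p -> q) is true.
      So []<><>(p -> q) is true at 0.

Yes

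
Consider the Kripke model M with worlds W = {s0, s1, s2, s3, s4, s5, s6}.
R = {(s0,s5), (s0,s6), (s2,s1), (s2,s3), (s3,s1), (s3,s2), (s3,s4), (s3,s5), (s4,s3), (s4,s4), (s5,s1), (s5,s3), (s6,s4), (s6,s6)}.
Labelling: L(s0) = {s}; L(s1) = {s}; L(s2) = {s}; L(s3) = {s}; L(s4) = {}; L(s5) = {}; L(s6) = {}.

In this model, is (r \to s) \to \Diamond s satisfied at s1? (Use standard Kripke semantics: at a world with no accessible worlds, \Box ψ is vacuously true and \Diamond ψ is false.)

No

At s1: r \to s is true, \Diamond s is false, so (r \to s) \to \Diamond s is false.
  At s1: no accessible worlds, so \Diamond s is false.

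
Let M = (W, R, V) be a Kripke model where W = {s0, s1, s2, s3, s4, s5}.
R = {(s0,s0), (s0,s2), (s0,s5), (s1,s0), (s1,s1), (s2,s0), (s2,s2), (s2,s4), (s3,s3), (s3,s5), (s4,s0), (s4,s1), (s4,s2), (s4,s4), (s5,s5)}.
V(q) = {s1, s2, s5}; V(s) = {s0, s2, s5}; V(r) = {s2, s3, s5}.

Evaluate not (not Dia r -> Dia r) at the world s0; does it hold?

At s0: not Dia r -> Dia r is true, so not (not Dia r -> Dia r) is false.
  At s0: not Dia r is false, Dia r is true, so not Dia r -> Dia r is true.
    At s0: Dia r is true, so not Dia r is false.
      At s0: Dia r requires r at some successor in {s0, s2, s5}.
        r holds at s2, so Dia r is true at s0.
    At s0: Dia r requires r at some successor in {s0, s2, s5}.
      r holds at s2, so Dia r is true at s0.

No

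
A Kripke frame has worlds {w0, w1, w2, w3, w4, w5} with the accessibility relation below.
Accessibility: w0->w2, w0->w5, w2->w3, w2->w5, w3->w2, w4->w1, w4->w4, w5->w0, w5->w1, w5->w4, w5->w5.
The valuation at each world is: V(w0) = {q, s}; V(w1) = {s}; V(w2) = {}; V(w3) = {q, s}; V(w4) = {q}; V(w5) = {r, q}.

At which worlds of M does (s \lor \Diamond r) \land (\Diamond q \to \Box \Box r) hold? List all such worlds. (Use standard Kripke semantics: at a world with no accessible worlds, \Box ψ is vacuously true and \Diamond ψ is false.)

w1, w3

Let φ = (s \lor \Diamond r) \land (\Diamond q \to \Box \Box r). Evaluate φ at each world:
  w0 (successors {w2, w5}): φ is false.
  w1 (successors ∅): φ is true.
  w2 (successors {w3, w5}): φ is false.
  w3 (successors {w2}): φ is true.
  w4 (successors {w1, w4}): φ is false.
  w5 (successors {w0, w1, w4, w5}): φ is false.
For instance, at w4:
  At w4: s \lor \Diamond r is false, \Diamond q \to \Box \Box r is false, so (s \lor \Diamond r) \land (\Diamond q \to \Box \Box r) is false.
    At w4: s is false, \Diamond r is false, so s \lor \Diamond r is false.
      At w4: \Diamond r requires r at some successor in {w1, w4}.
        At w1: r is false.
        At w4: r is false.
      So \Diamond r is false at w4.
    At w4: \Diamond q is true, \Box \Box r is false, so \Diamond q \to \Box \Box r is false.
      At w4: \Diamond q requires q at some successor in {w1, w4}.
        q holds at w4, so \Diamond q is true at w4.
      At w4: \Box \Box r requires \Box r at every successor {w1, w4}.
        \Box r fails at w4, so \Box \Box r is false at w4.
Satisfying worlds: {w1, w3}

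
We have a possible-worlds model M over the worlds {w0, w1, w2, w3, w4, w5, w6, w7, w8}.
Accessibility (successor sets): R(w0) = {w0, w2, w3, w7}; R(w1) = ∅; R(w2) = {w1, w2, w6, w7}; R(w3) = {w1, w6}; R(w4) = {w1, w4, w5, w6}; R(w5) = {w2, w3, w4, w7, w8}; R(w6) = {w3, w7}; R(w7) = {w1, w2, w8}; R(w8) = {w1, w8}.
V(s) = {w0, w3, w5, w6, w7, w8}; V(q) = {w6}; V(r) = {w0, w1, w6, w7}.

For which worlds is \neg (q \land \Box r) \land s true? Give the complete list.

Let φ = \neg (q \land \Box r) \land s. Evaluate φ at each world:
  w0 (successors {w0, w2, w3, w7}): φ is true.
  w1 (successors ∅): φ is false.
  w2 (successors {w1, w2, w6, w7}): φ is false.
  w3 (successors {w1, w6}): φ is true.
  w4 (successors {w1, w4, w5, w6}): φ is false.
  w5 (successors {w2, w3, w4, w7, w8}): φ is true.
  w6 (successors {w3, w7}): φ is true.
  w7 (successors {w1, w2, w8}): φ is true.
  w8 (successors {w1, w8}): φ is true.
For instance, at w4:
  At w4: \neg (q \land \Box r) is true, s is false, so \neg (q \land \Box r) \land s is false.
    At w4: q \land \Box r is false, so \neg (q \land \Box r) is true.
      At w4: q is false, \Box r is false, so q \land \Box r is false.
Satisfying worlds: {w0, w3, w5, w6, w7, w8}

w0, w3, w5, w6, w7, w8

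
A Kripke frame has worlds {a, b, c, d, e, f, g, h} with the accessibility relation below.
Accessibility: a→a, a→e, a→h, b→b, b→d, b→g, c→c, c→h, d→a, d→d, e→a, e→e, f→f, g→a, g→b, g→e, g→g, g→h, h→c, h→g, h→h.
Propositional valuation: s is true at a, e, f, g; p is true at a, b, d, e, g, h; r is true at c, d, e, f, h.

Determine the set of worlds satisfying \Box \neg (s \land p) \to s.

Let φ = \Box \neg (s \land p) \to s. Evaluate φ at each world:
  a (successors {a, e, h}): φ is true.
  b (successors {b, d, g}): φ is true.
  c (successors {c, h}): φ is false.
  d (successors {a, d}): φ is true.
  e (successors {a, e}): φ is true.
  f (successors {f}): φ is true.
  g (successors {a, b, e, g, h}): φ is true.
  h (successors {c, g, h}): φ is true.
For instance, at h:
  At h: \Box \neg (s \land p) is false, s is false, so \Box \neg (s \land p) \to s is true.
    At h: \Box \neg (s \land p) requires \neg (s \land p) at every successor {c, g, h}.
      \neg (s \land p) fails at g, so \Box \neg (s \land p) is false at h.
Satisfying worlds: {a, b, d, e, f, g, h}

a, b, d, e, f, g, h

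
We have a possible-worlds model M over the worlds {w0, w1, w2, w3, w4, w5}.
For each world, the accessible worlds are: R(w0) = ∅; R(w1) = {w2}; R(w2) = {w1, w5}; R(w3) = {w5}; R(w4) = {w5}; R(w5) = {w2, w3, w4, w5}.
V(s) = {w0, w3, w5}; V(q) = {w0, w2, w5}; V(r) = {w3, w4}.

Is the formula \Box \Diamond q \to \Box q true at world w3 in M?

Yes

At w3: \Box \Diamond q is true, \Box q is true, so \Box \Diamond q \to \Box q is true.
  At w3: \Box \Diamond q requires \Diamond q at every successor {w5}.
      At w5: \Diamond q requires q at some successor in {w2, w3, w4, w5}.
        q holds at w2, so \Diamond q is true at w5.
  So \Box \Diamond q is true at w3.
  At w3: \Box q requires q at every successor {w5}.
    At w5: q is true.
  So \Box q is true at w3.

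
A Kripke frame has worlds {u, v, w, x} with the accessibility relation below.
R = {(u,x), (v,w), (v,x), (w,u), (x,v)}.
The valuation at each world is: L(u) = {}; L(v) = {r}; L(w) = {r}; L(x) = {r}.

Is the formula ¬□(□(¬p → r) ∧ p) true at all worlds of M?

Yes

Let φ = ¬□(□(¬p → r) ∧ p). Evaluate φ at each world:
  u (successors {x}): φ is true.
  v (successors {w, x}): φ is true.
  w (successors {u}): φ is true.
  x (successors {v}): φ is true.
For instance, at v:
  At v: □(□(¬p → r) ∧ p) is false, so ¬□(□(¬p → r) ∧ p) is true.
    At v: □(□(¬p → r) ∧ p) requires □(¬p → r) ∧ p at every successor {w, x}.
      □(¬p → r) ∧ p fails at w, so □(□(¬p → r) ∧ p) is false at v.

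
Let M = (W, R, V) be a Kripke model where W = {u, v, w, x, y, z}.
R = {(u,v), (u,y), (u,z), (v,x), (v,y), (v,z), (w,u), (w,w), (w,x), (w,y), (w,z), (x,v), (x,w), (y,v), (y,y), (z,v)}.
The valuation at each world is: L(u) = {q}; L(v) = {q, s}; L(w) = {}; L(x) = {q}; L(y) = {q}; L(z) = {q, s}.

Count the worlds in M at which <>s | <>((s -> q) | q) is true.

Let φ = <>s | <>((s -> q) | q). Evaluate φ at each world:
  u (successors {v, y, z}): φ is true.
  v (successors {x, y, z}): φ is true.
  w (successors {u, w, x, y, z}): φ is true.
  x (successors {v, w}): φ is true.
  y (successors {v, y}): φ is true.
  z (successors {v}): φ is true.
For instance, at w:
  At w: <>s is true, <>((s -> q) | q) is true, so <>s | <>((s -> q) | q) is true.
    At w: <>s requires s at some successor in {u, w, x, y, z}.
      s holds at z, so <>s is true at w.
    At w: <>((s -> q) | q) requires (s -> q) | q at some successor in {u, w, x, y, z}.
      (s -> q) | q holds at u, so <>((s -> q) | q) is true at w.
Satisfying worlds: {u, v, w, x, y, z}

6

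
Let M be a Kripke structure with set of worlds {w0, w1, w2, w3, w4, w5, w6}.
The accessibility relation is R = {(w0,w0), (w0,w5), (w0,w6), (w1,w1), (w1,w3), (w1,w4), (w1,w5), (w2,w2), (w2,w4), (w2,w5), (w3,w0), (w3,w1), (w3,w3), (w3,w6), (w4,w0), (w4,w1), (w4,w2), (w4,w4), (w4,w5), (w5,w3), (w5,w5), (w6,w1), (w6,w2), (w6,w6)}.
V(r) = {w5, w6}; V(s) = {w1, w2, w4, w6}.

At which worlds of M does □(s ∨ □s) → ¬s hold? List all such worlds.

w0, w1, w2, w3, w4, w5

Let φ = □(s ∨ □s) → ¬s. Evaluate φ at each world:
  w0 (successors {w0, w5, w6}): φ is true.
  w1 (successors {w1, w3, w4, w5}): φ is true.
  w2 (successors {w2, w4, w5}): φ is true.
  w3 (successors {w0, w1, w3, w6}): φ is true.
  w4 (successors {w0, w1, w2, w4, w5}): φ is true.
  w5 (successors {w3, w5}): φ is true.
  w6 (successors {w1, w2, w6}): φ is false.
For instance, at w5:
  At w5: □(s ∨ □s) is false, ¬s is true, so □(s ∨ □s) → ¬s is true.
    At w5: □(s ∨ □s) requires s ∨ □s at every successor {w3, w5}.
      s ∨ □s fails at w3, so □(s ∨ □s) is false at w5.
Satisfying worlds: {w0, w1, w2, w3, w4, w5}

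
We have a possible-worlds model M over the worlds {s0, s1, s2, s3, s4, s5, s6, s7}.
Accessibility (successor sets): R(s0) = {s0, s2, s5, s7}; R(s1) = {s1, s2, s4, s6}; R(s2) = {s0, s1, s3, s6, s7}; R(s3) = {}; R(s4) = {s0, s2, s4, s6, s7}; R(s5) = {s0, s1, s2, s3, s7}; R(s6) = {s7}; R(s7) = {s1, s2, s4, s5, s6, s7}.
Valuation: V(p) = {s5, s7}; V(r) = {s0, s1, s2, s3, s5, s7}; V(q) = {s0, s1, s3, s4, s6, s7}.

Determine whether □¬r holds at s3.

Yes

At s3: no accessible worlds, so □¬r holds vacuously.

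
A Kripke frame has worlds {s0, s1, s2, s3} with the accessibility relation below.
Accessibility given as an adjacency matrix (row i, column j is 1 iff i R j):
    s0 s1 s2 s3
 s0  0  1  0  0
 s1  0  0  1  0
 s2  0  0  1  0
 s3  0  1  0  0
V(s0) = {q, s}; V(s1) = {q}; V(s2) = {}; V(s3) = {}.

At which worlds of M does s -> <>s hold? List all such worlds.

Let φ = s -> <>s. Evaluate φ at each world:
  s0 (successors {s1}): φ is false.
  s1 (successors {s2}): φ is true.
  s2 (successors {s2}): φ is true.
  s3 (successors {s1}): φ is true.
For instance, at s1:
  At s1: s is false, <>s is false, so s -> <>s is true.
    At s1: <>s requires s at some successor in {s2}.
      At s2: s is false.
    So <>s is false at s1.
Satisfying worlds: {s1, s2, s3}

s1, s2, s3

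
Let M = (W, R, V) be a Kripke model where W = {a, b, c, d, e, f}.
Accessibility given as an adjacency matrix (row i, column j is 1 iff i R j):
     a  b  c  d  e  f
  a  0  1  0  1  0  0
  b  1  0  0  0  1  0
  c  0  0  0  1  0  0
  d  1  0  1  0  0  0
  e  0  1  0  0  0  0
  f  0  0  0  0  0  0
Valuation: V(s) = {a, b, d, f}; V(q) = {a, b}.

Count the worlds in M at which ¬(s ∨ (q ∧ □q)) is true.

2

Let φ = ¬(s ∨ (q ∧ □q)). Evaluate φ at each world:
  a (successors {b, d}): φ is false.
  b (successors {a, e}): φ is false.
  c (successors {d}): φ is true.
  d (successors {a, c}): φ is false.
  e (successors {b}): φ is true.
  f (successors ∅): φ is false.
For instance, at c:
  At c: s ∨ (q ∧ □q) is false, so ¬(s ∨ (q ∧ □q)) is true.
    At c: s is false, q ∧ □q is false, so s ∨ (q ∧ □q) is false.
      At c: q is false, □q is false, so q ∧ □q is false.
Satisfying worlds: {c, e}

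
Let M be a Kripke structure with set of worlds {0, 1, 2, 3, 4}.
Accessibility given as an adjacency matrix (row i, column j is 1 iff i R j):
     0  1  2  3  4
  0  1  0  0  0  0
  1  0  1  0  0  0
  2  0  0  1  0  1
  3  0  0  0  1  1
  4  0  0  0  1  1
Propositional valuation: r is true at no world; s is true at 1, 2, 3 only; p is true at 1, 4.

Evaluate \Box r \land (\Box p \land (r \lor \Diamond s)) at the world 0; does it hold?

Recall that \Box ψ holds at a world iff ψ holds at every accessible world, and \Diamond ψ holds iff ψ holds at some accessible world.
At 0: \Box r is false, \Box p \land (r \lor \Diamond s) is false, so \Box r \land (\Box p \land (r \lor \Diamond s)) is false.
  At 0: \Box r requires r at every successor {0}.
    r fails at 0, so \Box r is false at 0.
  At 0: \Box p is false, r \lor \Diamond s is false, so \Box p \land (r \lor \Diamond s) is false.
    At 0: \Box p requires p at every successor {0}.
      p fails at 0, so \Box p is false at 0.
    At 0: r is false, \Diamond s is false, so r \lor \Diamond s is false.
      At 0: \Diamond s requires s at some successor in {0}.
        At 0: s is false.
      So \Diamond s is false at 0.

No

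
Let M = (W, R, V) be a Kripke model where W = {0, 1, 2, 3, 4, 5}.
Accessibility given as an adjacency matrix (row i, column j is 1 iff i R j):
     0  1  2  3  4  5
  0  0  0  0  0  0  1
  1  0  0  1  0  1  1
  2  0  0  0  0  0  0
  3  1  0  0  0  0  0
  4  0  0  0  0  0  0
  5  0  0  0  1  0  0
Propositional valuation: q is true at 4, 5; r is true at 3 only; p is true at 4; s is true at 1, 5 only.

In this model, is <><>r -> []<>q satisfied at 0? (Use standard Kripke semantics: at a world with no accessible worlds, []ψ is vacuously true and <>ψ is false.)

No

Recall that []ψ holds at a world iff ψ holds at every accessible world, and <>ψ holds iff ψ holds at some accessible world.
At 0: <><>r is true, []<>q is false, so <><>r -> []<>q is false.
  At 0: <><>r requires <>r at some successor in {5}.
    <>r holds at 5, so <><>r is true at 0.
      At 5: <>r requires r at some successor in {3}.
        r holds at 3, so <>r is true at 5.
  At 0: []<>q requires <>q at every successor {5}.
    <>q fails at 5, so []<>q is false at 0.
      At 5: <>q requires q at some successor in {3}.
        At 3: q is false.
      So <>q is false at 5.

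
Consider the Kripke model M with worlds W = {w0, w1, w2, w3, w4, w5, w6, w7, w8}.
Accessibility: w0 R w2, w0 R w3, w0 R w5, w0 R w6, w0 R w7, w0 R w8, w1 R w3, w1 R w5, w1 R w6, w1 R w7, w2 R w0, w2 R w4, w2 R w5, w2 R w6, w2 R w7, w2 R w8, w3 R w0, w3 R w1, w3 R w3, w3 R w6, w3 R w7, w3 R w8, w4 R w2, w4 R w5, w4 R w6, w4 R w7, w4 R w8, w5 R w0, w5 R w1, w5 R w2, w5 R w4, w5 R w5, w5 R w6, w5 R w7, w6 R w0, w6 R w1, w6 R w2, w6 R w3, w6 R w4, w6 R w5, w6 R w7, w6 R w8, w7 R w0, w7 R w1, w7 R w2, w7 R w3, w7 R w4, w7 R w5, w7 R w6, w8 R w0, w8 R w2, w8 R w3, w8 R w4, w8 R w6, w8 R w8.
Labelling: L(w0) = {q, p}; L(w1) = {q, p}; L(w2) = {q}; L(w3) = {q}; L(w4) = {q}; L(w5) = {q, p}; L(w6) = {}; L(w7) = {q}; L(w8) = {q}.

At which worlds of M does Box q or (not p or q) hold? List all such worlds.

w0, w1, w2, w3, w4, w5, w6, w7, w8

Recall that Box ψ holds at a world iff ψ holds at every accessible world, and Dia ψ holds iff ψ holds at some accessible world.
Let φ = Box q or (not p or q). Evaluate φ at each world:
  w0 (successors {w2, w3, w5, w6, w7, w8}): φ is true.
  w1 (successors {w3, w5, w6, w7}): φ is true.
  w2 (successors {w0, w4, w5, w6, w7, w8}): φ is true.
  w3 (successors {w0, w1, w3, w6, w7, w8}): φ is true.
  w4 (successors {w2, w5, w6, w7, w8}): φ is true.
  w5 (successors {w0, w1, w2, w4, w5, w6, w7}): φ is true.
  w6 (successors {w0, w1, w2, w3, w4, w5, w7, w8}): φ is true.
  w7 (successors {w0, w1, w2, w3, w4, w5, w6}): φ is true.
  w8 (successors {w0, w2, w3, w4, w6, w8}): φ is true.
For instance, at w0:
  At w0: Box q is false, not p or q is true, so Box q or (not p or q) is true.
    At w0: Box q requires q at every successor {w2, w3, w5, w6, w7, w8}.
      q fails at w6, so Box q is false at w0.
Satisfying worlds: {w0, w1, w2, w3, w4, w5, w6, w7, w8}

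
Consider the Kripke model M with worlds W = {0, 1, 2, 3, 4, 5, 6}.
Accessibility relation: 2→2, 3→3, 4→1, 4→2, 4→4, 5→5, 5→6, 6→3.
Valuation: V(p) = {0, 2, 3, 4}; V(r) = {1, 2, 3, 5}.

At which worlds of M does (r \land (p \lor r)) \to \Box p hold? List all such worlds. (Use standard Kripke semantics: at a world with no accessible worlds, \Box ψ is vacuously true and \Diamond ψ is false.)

0, 1, 2, 3, 4, 6

Let φ = (r \land (p \lor r)) \to \Box p. Evaluate φ at each world:
  0 (successors ∅): φ is true.
  1 (successors ∅): φ is true.
  2 (successors {2}): φ is true.
  3 (successors {3}): φ is true.
  4 (successors {1, 2, 4}): φ is true.
  5 (successors {5, 6}): φ is false.
  6 (successors {3}): φ is true.
For instance, at 2:
  At 2: r \land (p \lor r) is true, \Box p is true, so (r \land (p \lor r)) \to \Box p is true.
    At 2: \Box p requires p at every successor {2}.
      At 2: p is true.
    So \Box p is true at 2.
Satisfying worlds: {0, 1, 2, 3, 4, 6}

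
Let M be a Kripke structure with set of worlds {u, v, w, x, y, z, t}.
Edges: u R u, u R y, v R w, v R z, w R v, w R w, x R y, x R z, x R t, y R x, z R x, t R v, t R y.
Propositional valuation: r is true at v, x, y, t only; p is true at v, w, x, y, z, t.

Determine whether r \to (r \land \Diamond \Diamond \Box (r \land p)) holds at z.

Recall that \Box ψ holds at a world iff ψ holds at every accessible world, and \Diamond ψ holds iff ψ holds at some accessible world.
At z: r is false, r \land \Diamond \Diamond \Box (r \land p) is false, so r \to (r \land \Diamond \Diamond \Box (r \land p)) is true.
  At z: r is false, \Diamond \Diamond \Box (r \land p) is true, so r \land \Diamond \Diamond \Box (r \land p) is false.
    At z: \Diamond \Diamond \Box (r \land p) requires \Diamond \Box (r \land p) at some successor in {x}.
      \Diamond \Box (r \land p) holds at x, so \Diamond \Diamond \Box (r \land p) is true at z.

Yes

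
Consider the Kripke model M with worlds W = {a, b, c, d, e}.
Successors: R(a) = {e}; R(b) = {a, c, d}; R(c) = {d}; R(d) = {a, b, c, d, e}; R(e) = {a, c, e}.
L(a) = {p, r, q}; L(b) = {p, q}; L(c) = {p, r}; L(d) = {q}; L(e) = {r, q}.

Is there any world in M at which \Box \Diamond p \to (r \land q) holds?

Yes

Recall that \Box ψ holds at a world iff ψ holds at every accessible world, and \Diamond ψ holds iff ψ holds at some accessible world.
Let φ = \Box \Diamond p \to (r \land q). Evaluate φ at each world:
  a (successors {e}): φ is true.
  b (successors {a, c, d}): φ is true.
  c (successors {d}): φ is false.
  d (successors {a, b, c, d, e}): φ is true.
  e (successors {a, c, e}): φ is true.
Detail at a (witness):
  At a: \Box \Diamond p is true, r \land q is true, so \Box \Diamond p \to (r \land q) is true.
    At a: \Box \Diamond p requires \Diamond p at every successor {e}.
      At e: \Diamond p is true.
    So \Box \Diamond p is true at a.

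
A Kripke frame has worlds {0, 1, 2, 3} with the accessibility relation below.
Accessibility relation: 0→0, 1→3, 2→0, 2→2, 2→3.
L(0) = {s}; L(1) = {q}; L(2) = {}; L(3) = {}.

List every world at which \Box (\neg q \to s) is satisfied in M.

0, 3

Recall that \Box ψ holds at a world iff ψ holds at every accessible world, and \Diamond ψ holds iff ψ holds at some accessible world.
Let φ = \Box (\neg q \to s). Evaluate φ at each world:
  0 (successors {0}): φ is true.
  1 (successors {3}): φ is false.
  2 (successors {0, 2, 3}): φ is false.
  3 (successors ∅): φ is true.
For instance, at 0:
  At 0: \Box (\neg q \to s) requires \neg q \to s at every successor {0}.
    At 0: \neg q \to s is true.
  So \Box (\neg q \to s) is true at 0.
Satisfying worlds: {0, 3}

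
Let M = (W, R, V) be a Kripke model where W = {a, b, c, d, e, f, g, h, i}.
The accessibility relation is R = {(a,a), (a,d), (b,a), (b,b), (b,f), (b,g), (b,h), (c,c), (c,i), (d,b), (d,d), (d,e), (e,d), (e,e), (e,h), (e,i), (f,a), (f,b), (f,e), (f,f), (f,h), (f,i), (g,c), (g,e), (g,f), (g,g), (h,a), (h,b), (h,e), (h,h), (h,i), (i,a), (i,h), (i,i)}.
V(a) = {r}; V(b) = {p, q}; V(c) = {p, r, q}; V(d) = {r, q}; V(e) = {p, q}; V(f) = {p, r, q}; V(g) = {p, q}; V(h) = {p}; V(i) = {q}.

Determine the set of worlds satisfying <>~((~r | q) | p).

a, b, f, h, i

Recall that <>ψ holds at a world iff ψ holds at some accessible world.
Let φ = <>~((~r | q) | p). Evaluate φ at each world:
  a (successors {a, d}): φ is true.
  b (successors {a, b, f, g, h}): φ is true.
  c (successors {c, i}): φ is false.
  d (successors {b, d, e}): φ is false.
  e (successors {d, e, h, i}): φ is false.
  f (successors {a, b, e, f, h, i}): φ is true.
  g (successors {c, e, f, g}): φ is false.
  h (successors {a, b, e, h, i}): φ is true.
  i (successors {a, h, i}): φ is true.
For instance, at b:
  At b: <>~((~r | q) | p) requires ~((~r | q) | p) at some successor in {a, b, f, g, h}.
    ~((~r | q) | p) holds at a, so <>~((~r | q) | p) is true at b.
Satisfying worlds: {a, b, f, h, i}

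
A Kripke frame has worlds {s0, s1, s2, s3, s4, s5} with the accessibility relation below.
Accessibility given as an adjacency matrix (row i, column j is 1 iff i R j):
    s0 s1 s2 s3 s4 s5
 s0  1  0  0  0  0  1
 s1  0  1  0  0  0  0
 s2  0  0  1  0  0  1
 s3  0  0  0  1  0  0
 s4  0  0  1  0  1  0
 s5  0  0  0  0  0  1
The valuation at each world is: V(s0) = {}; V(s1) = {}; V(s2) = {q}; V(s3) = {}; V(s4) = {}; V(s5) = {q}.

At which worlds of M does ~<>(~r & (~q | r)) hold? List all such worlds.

Let φ = ~<>(~r & (~q | r)). Evaluate φ at each world:
  s0 (successors {s0, s5}): φ is false.
  s1 (successors {s1}): φ is false.
  s2 (successors {s2, s5}): φ is true.
  s3 (successors {s3}): φ is false.
  s4 (successors {s2, s4}): φ is false.
  s5 (successors {s5}): φ is true.
For instance, at s0:
  At s0: <>(~r & (~q | r)) is true, so ~<>(~r & (~q | r)) is false.
    At s0: <>(~r & (~q | r)) requires ~r & (~q | r) at some successor in {s0, s5}.
      ~r & (~q | r) holds at s0, so <>(~r & (~q | r)) is true at s0.
Satisfying worlds: {s2, s5}

s2, s5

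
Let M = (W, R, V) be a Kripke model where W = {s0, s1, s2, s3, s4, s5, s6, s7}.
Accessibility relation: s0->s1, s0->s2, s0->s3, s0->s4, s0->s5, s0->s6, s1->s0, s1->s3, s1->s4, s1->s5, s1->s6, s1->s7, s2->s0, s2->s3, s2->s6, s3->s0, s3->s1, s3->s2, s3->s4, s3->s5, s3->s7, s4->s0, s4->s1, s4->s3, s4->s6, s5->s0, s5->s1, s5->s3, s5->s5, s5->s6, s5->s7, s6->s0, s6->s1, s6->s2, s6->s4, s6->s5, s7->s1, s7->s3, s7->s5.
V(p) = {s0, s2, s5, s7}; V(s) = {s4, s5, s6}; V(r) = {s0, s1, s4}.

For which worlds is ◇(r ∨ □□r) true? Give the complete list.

Recall that □ψ holds at a world iff ψ holds at every accessible world, and ◇ψ holds iff ψ holds at some accessible world.
Let φ = ◇(r ∨ □□r). Evaluate φ at each world:
  s0 (successors {s1, s2, s3, s4, s5, s6}): φ is true.
  s1 (successors {s0, s3, s4, s5, s6, s7}): φ is true.
  s2 (successors {s0, s3, s6}): φ is true.
  s3 (successors {s0, s1, s2, s4, s5, s7}): φ is true.
  s4 (successors {s0, s1, s3, s6}): φ is true.
  s5 (successors {s0, s1, s3, s5, s6, s7}): φ is true.
  s6 (successors {s0, s1, s2, s4, s5}): φ is true.
  s7 (successors {s1, s3, s5}): φ is true.
For instance, at s7:
  At s7: ◇(r ∨ □□r) requires r ∨ □□r at some successor in {s1, s3, s5}.
    r ∨ □□r holds at s1, so ◇(r ∨ □□r) is true at s7.
      At s1: r is true, □□r is false, so r ∨ □□r is true.
Satisfying worlds: {s0, s1, s2, s3, s4, s5, s6, s7}

s0, s1, s2, s3, s4, s5, s6, s7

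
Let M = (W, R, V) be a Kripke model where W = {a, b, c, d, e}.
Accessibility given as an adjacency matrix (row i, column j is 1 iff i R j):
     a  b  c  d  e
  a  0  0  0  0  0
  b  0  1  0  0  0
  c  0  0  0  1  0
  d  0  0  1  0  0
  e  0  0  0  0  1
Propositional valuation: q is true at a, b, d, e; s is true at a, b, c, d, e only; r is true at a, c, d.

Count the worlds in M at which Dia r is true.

2

Recall that Dia ψ holds at a world iff ψ holds at some accessible world.
Let φ = Dia r. Evaluate φ at each world:
  a (successors ∅): φ is false.
  b (successors {b}): φ is false.
  c (successors {d}): φ is true.
  d (successors {c}): φ is true.
  e (successors {e}): φ is false.
For instance, at d:
  At d: Dia r requires r at some successor in {c}.
    r holds at c, so Dia r is true at d.
Satisfying worlds: {c, d}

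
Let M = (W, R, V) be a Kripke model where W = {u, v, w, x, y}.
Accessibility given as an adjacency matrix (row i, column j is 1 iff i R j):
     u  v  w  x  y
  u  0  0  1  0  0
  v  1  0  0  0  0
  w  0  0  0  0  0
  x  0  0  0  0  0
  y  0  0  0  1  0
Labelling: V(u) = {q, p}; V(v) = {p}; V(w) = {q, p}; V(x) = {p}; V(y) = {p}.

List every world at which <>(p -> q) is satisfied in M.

u, v

Recall that <>ψ holds at a world iff ψ holds at some accessible world.
Let φ = <>(p -> q). Evaluate φ at each world:
  u (successors {w}): φ is true.
  v (successors {u}): φ is true.
  w (successors ∅): φ is false.
  x (successors ∅): φ is false.
  y (successors {x}): φ is false.
For instance, at y:
  At y: <>(p -> q) requires p -> q at some successor in {x}.
    At x: p -> q is false.
  So <>(p -> q) is false at y.
Satisfying worlds: {u, v}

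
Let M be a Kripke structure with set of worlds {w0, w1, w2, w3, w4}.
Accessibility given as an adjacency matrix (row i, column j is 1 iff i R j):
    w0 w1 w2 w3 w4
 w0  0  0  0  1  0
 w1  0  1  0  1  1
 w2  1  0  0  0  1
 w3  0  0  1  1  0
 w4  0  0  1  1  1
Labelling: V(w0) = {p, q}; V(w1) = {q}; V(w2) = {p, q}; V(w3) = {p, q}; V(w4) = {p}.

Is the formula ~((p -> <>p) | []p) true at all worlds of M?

No

Let φ = ~((p -> <>p) | []p). Evaluate φ at each world:
  w0 (successors {w3}): φ is false.
  w1 (successors {w1, w3, w4}): φ is false.
  w2 (successors {w0, w4}): φ is false.
  w3 (successors {w2, w3}): φ is false.
  w4 (successors {w2, w3, w4}): φ is false.
Detail at w0 (counterexample):
  At w0: (p -> <>p) | []p is true, so ~((p -> <>p) | []p) is false.
    At w0: p -> <>p is true, []p is true, so (p -> <>p) | []p is true.
      At w0: p is true, <>p is true, so p -> <>p is true.
      At w0: []p requires p at every successor {w3}.
        At w3: p is true.
      So []p is true at w0.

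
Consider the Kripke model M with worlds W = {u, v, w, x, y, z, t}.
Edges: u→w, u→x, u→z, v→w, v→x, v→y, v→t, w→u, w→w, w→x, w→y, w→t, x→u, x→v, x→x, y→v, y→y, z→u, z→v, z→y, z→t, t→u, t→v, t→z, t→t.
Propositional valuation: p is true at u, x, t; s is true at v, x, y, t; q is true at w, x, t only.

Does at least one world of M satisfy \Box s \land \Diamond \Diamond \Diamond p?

Let φ = \Box s \land \Diamond \Diamond \Diamond p. Evaluate φ at each world:
  u (successors {w, x, z}): φ is false.
  v (successors {w, x, y, t}): φ is false.
  w (successors {u, w, x, y, t}): φ is false.
  x (successors {u, v, x}): φ is false.
  y (successors {v, y}): φ is true.
  z (successors {u, v, y, t}): φ is false.
  t (successors {u, v, z, t}): φ is false.
Detail at y (witness):
  At y: \Box s is true, \Diamond \Diamond \Diamond p is true, so \Box s \land \Diamond \Diamond \Diamond p is true.
    At y: \Box s requires s at every successor {v, y}.
      At v: s is true.
      At y: s is true.
    So \Box s is true at y.
    At y: \Diamond \Diamond \Diamond p requires \Diamond \Diamond p at some successor in {v, y}.
      \Diamond \Diamond p holds at v, so \Diamond \Diamond \Diamond p is true at y.

Yes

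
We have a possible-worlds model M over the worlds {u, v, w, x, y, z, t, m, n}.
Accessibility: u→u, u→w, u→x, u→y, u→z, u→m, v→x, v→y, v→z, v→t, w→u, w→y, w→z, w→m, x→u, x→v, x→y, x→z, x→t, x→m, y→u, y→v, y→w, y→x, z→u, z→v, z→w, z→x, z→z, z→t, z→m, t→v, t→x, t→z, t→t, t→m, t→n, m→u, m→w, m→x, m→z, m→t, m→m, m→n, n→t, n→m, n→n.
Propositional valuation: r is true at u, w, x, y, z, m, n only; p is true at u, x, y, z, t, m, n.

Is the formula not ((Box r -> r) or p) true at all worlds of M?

Let φ = not ((Box r -> r) or p). Evaluate φ at each world:
  u (successors {u, w, x, y, z, m}): φ is false.
  v (successors {x, y, z, t}): φ is false.
  w (successors {u, y, z, m}): φ is false.
  x (successors {u, v, y, z, t, m}): φ is false.
  y (successors {u, v, w, x}): φ is false.
  z (successors {u, v, w, x, z, t, m}): φ is false.
  t (successors {v, x, z, t, m, n}): φ is false.
  m (successors {u, w, x, z, t, m, n}): φ is false.
  n (successors {t, m, n}): φ is false.
Detail at u (counterexample):
  At u: (Box r -> r) or p is true, so not ((Box r -> r) or p) is false.
    At u: Box r -> r is true, p is true, so (Box r -> r) or p is true.
      At u: Box r is true, r is true, so Box r -> r is true.

No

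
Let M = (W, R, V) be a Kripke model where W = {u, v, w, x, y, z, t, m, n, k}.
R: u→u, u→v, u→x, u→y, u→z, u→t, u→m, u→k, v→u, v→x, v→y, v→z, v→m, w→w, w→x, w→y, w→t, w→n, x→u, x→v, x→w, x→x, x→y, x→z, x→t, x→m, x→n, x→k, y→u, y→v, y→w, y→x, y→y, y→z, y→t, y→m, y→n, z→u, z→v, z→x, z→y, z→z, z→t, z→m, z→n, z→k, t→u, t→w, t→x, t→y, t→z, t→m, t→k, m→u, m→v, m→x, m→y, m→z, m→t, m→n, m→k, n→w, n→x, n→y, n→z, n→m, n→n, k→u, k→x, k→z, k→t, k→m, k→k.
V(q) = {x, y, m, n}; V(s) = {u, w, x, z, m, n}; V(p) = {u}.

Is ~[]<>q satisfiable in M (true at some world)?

No

Let φ = ~[]<>q. Evaluate φ at each world:
  u (successors {u, v, x, y, z, t, m, k}): φ is false.
  v (successors {u, x, y, z, m}): φ is false.
  w (successors {w, x, y, t, n}): φ is false.
  x (successors {u, v, w, x, y, z, t, m, n, k}): φ is false.
  y (successors {u, v, w, x, y, z, t, m, n}): φ is false.
  z (successors {u, v, x, y, z, t, m, n, k}): φ is false.
  t (successors {u, w, x, y, z, m, k}): φ is false.
  m (successors {u, v, x, y, z, t, n, k}): φ is false.
  n (successors {w, x, y, z, m, n}): φ is false.
  k (successors {u, x, z, t, m, k}): φ is false.
For instance, at u:
  At u: []<>q is true, so ~[]<>q is false.
    At u: []<>q requires <>q at every successor {u, v, x, y, z, t, m, k}.
      At u: <>q is true.
      At v: <>q is true.
      At x: <>q is true.
      At y: <>q is true.
      At z: <>q is true.
      At t: <>q is true.
      At m: <>q is true.
      At k: <>q is true.
    So []<>q is true at u.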